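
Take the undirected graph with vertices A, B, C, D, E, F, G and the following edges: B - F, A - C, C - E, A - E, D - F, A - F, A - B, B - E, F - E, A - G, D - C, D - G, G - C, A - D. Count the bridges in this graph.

The edges on the cycle A-B-E-C-A are not bridges since each lies on that cycle.
Every edge lies on some cycle, so there are no bridges.

0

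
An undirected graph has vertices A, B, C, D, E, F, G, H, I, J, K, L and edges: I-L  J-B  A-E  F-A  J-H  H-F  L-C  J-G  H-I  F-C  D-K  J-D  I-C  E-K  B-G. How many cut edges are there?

0

The edges on the cycle J-B-G-J are not bridges since each lies on that cycle.
Every edge lies on some cycle, so there are no bridges.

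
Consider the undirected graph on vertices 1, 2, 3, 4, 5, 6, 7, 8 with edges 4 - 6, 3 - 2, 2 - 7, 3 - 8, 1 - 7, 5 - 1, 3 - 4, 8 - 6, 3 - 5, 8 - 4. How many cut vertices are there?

Removing 3 increases the component count from 1 to 2, so 3 is a cut vertex.
By contrast removing 1 leaves 1 component; it is not a cut vertex. No other vertex is a cut vertex either.

1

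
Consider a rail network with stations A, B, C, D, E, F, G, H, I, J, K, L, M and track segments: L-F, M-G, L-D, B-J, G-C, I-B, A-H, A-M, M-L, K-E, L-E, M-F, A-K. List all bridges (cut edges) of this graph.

A-H, B-I, B-J, C-G, D-L, G-M

The edges on the cycle M-L-F-M are not bridges since each lies on that cycle.
But removing A-H disconnects A from H; removing B-J disconnects B from J; removing G-C disconnects G from C; removing I-B disconnects I from B — these are bridges.
In total 6 edges are bridges.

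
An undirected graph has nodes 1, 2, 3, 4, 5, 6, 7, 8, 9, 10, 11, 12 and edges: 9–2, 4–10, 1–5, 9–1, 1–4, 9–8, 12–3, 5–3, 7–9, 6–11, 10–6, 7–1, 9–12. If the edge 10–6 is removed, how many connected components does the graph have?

2

Before removal there is 1 component.
10–6 is a bridge — removing it separates 10's side from 6's side.
After removal: 2 components.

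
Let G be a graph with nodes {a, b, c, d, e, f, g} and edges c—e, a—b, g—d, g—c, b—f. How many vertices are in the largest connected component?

4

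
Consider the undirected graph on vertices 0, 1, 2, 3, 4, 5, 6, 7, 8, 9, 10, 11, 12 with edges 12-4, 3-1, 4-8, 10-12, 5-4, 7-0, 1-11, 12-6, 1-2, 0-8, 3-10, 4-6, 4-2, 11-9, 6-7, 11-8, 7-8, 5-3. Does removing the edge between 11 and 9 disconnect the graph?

Removing 11-9 leaves no path between 11 and 9: the component count goes from 1 to 2. So it is a bridge.

Yes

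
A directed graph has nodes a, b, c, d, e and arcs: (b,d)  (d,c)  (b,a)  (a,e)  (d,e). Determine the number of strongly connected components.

{a} is an SCC by itself.
{d} is an SCC by itself.
{e} is an SCC by itself.
{c} is an SCC by itself.
{b} is an SCC by itself.
That gives 5 strongly connected components.

5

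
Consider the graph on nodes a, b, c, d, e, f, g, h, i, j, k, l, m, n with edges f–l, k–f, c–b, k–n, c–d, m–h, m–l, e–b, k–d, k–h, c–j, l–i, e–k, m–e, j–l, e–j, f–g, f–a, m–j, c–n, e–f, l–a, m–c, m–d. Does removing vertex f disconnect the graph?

Deleting f raises the number of components from 1 to 2, so f is a cut vertex.

Yes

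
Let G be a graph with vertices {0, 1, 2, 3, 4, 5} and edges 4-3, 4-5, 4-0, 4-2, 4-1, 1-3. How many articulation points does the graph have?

1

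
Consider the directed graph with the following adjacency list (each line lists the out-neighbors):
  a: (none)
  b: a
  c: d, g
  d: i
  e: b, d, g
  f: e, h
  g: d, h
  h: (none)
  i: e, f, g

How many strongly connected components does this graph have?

{d, e, f, g, i} are all mutually reachable — one SCC of size 5.
{a} is an SCC by itself.
{b} is an SCC by itself.
{c} is an SCC by itself.
{h} is an SCC by itself.
That gives 5 strongly connected components.

5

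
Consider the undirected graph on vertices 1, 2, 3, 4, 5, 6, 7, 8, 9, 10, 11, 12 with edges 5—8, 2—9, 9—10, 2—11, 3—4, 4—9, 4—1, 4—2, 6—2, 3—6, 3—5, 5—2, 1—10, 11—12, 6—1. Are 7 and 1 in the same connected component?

The component containing 7 is {7}, and 1 is not in it.

No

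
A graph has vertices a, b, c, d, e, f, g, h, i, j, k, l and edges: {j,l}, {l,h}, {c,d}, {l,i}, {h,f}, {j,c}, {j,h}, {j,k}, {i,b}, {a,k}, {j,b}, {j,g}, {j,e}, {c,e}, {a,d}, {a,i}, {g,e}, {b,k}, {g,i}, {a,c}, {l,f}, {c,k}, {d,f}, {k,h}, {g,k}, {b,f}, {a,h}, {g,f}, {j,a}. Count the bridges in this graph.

The edges on the cycle a-c-d-a are not bridges since each lies on that cycle.
Every edge lies on some cycle, so there are no bridges.

0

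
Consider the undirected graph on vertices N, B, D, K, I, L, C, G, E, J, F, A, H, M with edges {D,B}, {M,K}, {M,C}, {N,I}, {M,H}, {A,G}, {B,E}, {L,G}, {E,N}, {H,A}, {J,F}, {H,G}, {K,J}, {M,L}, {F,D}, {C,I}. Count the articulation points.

Removing M increases the component count from 1 to 2, so M is a cut vertex.
By contrast removing E leaves 1 component; it is not a cut vertex. No other vertex is a cut vertex either.

1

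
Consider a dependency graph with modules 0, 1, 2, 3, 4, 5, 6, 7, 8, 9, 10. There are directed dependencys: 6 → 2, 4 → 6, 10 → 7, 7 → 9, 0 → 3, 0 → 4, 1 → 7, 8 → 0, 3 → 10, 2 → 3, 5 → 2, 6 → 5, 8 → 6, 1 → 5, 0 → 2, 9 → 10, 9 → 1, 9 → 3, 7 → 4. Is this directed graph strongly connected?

No

There is no directed path from 6 to 8, so the graph is not strongly connected.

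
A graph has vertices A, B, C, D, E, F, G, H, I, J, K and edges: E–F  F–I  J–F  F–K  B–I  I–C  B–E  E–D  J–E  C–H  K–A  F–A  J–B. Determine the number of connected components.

2

G is isolated — a component by itself.
Starting from A we can reach A, B, C, D, E, F, H, I, J, K. That is one component of size 10.
Total: 2 components.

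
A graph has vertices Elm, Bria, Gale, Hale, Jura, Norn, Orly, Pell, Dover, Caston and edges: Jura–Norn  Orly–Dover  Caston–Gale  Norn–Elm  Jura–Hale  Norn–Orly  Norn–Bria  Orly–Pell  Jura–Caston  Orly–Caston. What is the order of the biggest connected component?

Starting from Elm we can reach Elm, Bria, Gale, Hale, Jura, Norn, Orly, Pell, Dover, Caston. That is one component of size 10.
The largest has 10 vertices.

10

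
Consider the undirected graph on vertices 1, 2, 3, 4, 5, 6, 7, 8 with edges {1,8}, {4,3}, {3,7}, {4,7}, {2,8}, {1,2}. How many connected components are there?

5 is isolated — a component by itself.
6 is isolated — a component by itself.
Starting from 3 we can reach 3, 4, 7. That is one component of size 3.
Starting from 1 we can reach 1, 2, 8. That is one component of size 3.
Total: 4 components.

4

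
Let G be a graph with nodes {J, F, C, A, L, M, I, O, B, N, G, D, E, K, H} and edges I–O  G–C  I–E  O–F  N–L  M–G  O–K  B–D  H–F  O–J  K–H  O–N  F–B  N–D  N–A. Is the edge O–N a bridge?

No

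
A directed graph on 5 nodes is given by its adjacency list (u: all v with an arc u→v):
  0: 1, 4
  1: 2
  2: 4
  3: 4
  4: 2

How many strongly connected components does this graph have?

4

{2, 4} are all mutually reachable — one SCC of size 2.
{1} is an SCC by itself.
{3} is an SCC by itself.
{0} is an SCC by itself.
That gives 4 strongly connected components.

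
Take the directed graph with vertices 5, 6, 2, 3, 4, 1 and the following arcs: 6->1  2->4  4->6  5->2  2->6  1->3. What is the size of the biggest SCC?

1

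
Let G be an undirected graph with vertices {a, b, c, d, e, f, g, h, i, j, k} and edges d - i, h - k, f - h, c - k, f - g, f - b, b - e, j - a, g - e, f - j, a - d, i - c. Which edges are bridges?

none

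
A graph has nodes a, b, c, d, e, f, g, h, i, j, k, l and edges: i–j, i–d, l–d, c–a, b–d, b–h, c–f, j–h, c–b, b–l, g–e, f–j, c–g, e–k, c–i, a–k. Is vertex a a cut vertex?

Deleting a leaves 1 component (was 1) (its neighbors c, k remain connected to each other), so a is not a cut vertex.

No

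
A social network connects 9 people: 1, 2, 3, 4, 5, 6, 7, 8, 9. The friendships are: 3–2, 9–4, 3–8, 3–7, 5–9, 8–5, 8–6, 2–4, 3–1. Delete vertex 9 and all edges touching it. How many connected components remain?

With 9 gone, the remaining components are: {1, 2, 3, 4, 5, 6, 7, 8}.
That is 1 component.

1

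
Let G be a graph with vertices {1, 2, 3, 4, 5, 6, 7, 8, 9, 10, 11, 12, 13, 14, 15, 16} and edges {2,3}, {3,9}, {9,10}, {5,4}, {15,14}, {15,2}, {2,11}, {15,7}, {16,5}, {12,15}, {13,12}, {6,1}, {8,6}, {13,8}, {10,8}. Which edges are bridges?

1-6, 11-2, 14-15, 15-7, 16-5, 4-5, 6-8

The edges on the cycle 13-12-15-2-3-9-10-8-13 are not bridges since each lies on that cycle.
But removing 14–15 disconnects 14 from 15; removing 11–2 disconnects 11 from 2; removing 6–8 disconnects 6 from 8; removing 16–5 disconnects 16 from 5 — these are bridges.
In total 7 edges are bridges.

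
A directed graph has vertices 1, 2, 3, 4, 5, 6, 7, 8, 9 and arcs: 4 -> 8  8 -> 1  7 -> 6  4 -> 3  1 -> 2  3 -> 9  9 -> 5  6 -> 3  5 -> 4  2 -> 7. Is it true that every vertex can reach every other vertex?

Yes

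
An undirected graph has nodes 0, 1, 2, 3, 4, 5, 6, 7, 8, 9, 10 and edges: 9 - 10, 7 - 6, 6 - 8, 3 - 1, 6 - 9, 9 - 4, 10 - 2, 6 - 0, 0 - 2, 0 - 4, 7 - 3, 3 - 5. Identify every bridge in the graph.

1-3, 3-5, 3-7, 6-7, 6-8

The edges on the cycle 6-9-10-2-0-6 are not bridges since each lies on that cycle.
But removing 6 - 8 disconnects 6 from 8; removing 6 - 7 disconnects 6 from 7; removing 3 - 1 disconnects 3 from 1; removing 3 - 5 disconnects 3 from 5 — these are bridges.
In total 5 edges are bridges.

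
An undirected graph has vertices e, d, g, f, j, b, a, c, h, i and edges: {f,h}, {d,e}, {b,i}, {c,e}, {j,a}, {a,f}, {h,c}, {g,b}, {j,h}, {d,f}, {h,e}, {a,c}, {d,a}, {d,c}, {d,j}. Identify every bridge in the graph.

The edges on the cycle d-j-h-e-d are not bridges since each lies on that cycle.
But removing b-i disconnects b from i; removing b-g disconnects b from g — these are bridges.

b-g, b-i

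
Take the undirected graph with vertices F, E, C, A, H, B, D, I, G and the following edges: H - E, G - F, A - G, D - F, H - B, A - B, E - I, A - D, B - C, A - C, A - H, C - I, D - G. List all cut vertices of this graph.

Removing A increases the component count from 1 to 2, so A is a cut vertex.
By contrast removing E leaves 1 component; it is not a cut vertex. No other vertex is a cut vertex either.

A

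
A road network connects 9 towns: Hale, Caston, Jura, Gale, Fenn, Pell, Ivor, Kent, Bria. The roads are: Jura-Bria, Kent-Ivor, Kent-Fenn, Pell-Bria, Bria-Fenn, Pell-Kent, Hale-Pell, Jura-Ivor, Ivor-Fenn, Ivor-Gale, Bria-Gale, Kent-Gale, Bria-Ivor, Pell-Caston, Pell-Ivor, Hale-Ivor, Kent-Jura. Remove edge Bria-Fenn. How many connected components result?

1

Bria and Fenn are still connected via Bria-Ivor-Fenn, so the component count stays at 1.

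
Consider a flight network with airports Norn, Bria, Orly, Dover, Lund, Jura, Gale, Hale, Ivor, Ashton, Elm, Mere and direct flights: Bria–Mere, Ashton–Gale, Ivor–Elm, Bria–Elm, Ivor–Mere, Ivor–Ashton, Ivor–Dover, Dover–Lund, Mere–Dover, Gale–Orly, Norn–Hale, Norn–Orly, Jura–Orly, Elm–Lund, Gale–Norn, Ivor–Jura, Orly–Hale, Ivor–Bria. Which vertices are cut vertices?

Removing Ivor increases the component count from 1 to 2, so Ivor is a cut vertex.
By contrast removing Jura leaves 1 component; it is not a cut vertex. No other vertex is a cut vertex either.

Ivor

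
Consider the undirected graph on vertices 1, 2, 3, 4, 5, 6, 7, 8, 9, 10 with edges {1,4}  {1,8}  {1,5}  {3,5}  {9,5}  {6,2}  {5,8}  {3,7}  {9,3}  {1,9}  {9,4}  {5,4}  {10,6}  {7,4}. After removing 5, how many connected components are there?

2

With 5 gone, the remaining components are: {2, 6, 10}; {1, 3, 4, 7, 8, 9}.
That is 2 components.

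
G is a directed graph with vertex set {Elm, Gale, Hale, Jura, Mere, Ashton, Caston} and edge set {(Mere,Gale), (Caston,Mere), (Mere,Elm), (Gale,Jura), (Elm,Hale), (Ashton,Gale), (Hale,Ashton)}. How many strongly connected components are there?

{Mere} is an SCC by itself.
{Elm} is an SCC by itself.
{Caston} is an SCC by itself.
{Jura} is an SCC by itself.
{Hale} is an SCC by itself.
(and 2 more singleton SCCs)
That gives 7 strongly connected components.

7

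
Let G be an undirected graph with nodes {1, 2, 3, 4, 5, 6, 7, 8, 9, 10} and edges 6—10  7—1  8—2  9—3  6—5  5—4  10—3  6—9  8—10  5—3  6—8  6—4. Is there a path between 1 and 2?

No

The component containing 1 is {1, 7}, and 2 is not in it.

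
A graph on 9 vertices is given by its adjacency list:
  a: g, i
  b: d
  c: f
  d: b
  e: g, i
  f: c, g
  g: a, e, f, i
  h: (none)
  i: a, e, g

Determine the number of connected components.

h is isolated — a component by itself.
Starting from b we can reach b, d. That is one component of size 2.
Starting from a we can reach a, c, e, f, g, i. That is one component of size 6.
Total: 3 components.

3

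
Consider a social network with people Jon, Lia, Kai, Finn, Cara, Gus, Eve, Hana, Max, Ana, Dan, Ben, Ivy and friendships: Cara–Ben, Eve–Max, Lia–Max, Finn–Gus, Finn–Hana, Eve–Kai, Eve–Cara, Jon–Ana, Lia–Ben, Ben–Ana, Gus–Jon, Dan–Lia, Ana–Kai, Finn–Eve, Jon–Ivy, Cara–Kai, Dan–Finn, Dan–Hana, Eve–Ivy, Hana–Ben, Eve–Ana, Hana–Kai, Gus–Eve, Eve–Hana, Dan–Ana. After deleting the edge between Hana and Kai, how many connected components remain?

1

Hana and Kai are still connected via Hana-Eve-Kai, so the component count stays at 1.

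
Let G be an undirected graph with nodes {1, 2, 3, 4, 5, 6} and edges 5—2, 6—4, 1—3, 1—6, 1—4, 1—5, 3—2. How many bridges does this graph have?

0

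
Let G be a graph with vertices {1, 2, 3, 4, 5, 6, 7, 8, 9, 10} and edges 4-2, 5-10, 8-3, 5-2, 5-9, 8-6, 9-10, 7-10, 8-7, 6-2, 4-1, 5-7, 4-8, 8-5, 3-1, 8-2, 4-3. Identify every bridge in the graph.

The edges on the cycle 8-5-9-10-7-8 are not bridges since each lies on that cycle.
Every edge lies on some cycle, so there are no bridges.

none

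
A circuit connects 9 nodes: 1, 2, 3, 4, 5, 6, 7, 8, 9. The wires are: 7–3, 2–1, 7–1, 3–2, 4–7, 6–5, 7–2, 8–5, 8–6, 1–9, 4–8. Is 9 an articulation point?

Deleting 9 leaves 1 component (was 1), so 9 is not a cut vertex.

No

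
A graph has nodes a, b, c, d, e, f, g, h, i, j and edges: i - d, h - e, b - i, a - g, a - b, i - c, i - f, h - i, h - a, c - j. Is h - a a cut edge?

After removing h - a, the path h-i-b-a still connects them, so the edge is not a bridge.

No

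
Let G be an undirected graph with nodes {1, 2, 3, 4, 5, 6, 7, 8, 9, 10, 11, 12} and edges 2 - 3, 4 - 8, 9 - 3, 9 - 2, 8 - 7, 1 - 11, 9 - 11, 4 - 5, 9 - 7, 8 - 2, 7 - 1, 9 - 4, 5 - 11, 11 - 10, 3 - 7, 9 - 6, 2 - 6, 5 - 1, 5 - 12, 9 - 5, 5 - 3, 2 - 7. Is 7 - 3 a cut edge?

No

After removing 7 - 3, the path 7-9-3 still connects them, so the edge is not a bridge.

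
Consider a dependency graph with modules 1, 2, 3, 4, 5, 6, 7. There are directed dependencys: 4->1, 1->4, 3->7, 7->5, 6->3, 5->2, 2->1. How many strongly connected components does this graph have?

{1, 4} are all mutually reachable — one SCC of size 2.
{5} is an SCC by itself.
{7} is an SCC by itself.
{2} is an SCC by itself.
{3} is an SCC by itself.
(and 1 more singleton SCC)
That gives 6 strongly connected components.

6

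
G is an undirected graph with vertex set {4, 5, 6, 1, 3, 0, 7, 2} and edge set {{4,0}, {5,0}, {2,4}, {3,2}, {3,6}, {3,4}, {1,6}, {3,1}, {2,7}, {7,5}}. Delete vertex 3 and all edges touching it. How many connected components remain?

2

With 3 gone, the remaining components are: {1, 6}; {0, 2, 4, 5, 7}.
That is 2 components.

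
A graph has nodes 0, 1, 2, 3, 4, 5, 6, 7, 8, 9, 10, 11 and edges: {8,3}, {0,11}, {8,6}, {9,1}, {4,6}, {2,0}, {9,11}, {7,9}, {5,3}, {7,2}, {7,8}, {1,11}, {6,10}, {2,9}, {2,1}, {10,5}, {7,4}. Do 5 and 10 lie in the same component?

From 5 we can reach 0, 1, 2, 3, 4, 5, 6, 7, 8, 9, 10, 11, which includes 10.

Yes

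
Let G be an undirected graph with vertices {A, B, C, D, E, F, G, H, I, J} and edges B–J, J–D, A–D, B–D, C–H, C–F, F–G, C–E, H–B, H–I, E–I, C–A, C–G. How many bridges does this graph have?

The edges on the cycle C-F-G-C are not bridges since each lies on that cycle.
Every edge lies on some cycle, so there are no bridges.

0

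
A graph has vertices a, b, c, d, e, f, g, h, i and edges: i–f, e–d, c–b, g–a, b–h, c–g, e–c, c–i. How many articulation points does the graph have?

Removing b increases the component count from 1 to 2, so b is a cut vertex.
Removing c increases the component count from 1 to 4, so c is a cut vertex.
Removing e increases the component count from 1 to 2, so e is a cut vertex.
Likewise g, i are cut vertices.
By contrast removing h leaves 1 component; it is not a cut vertex. No other vertex is a cut vertex either.

5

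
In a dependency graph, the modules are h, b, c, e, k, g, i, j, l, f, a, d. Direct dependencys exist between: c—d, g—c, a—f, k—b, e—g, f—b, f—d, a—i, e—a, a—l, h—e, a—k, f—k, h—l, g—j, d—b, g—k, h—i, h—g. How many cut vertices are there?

1

Removing g increases the component count from 1 to 2, so g is a cut vertex.
By contrast removing k leaves 1 component; it is not a cut vertex. No other vertex is a cut vertex either.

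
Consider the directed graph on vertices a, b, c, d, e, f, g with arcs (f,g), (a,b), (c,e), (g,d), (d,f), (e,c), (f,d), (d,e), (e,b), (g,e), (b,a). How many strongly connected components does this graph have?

{d, f, g} are all mutually reachable — one SCC of size 3.
{a, b} are all mutually reachable — one SCC of size 2.
{c, e} are all mutually reachable — one SCC of size 2.
That gives 3 strongly connected components.

3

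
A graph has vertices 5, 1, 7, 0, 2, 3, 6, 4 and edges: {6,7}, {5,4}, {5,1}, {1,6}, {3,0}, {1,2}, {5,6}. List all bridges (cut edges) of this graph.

0-3, 1-2, 4-5, 6-7

The edges on the cycle 5-1-6-5 are not bridges since each lies on that cycle.
But removing 3–0 disconnects 3 from 0; removing 6–7 disconnects 6 from 7; removing 1–2 disconnects 1 from 2; removing 5–4 disconnects 5 from 4 — these are bridges.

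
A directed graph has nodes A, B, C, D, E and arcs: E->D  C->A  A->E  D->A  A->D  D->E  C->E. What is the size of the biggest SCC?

{A, D, E} are all mutually reachable — one SCC of size 3.
{C} is an SCC by itself.
{B} is an SCC by itself.
The largest has 3 vertices.

3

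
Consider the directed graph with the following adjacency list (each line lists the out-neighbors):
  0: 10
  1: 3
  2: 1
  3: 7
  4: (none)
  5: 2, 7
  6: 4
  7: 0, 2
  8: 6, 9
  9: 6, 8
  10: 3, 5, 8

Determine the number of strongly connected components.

{0, 1, 2, 3, 5, 7, 10} are all mutually reachable — one SCC of size 7.
{8, 9} are all mutually reachable — one SCC of size 2.
{4} is an SCC by itself.
{6} is an SCC by itself.
That gives 4 strongly connected components.

4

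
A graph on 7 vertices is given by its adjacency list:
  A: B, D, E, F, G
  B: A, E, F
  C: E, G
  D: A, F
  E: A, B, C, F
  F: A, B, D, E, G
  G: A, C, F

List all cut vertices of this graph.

Removing B, for instance, still leaves 1 component. No single vertex removal increases the component count — the graph has no articulation points.

none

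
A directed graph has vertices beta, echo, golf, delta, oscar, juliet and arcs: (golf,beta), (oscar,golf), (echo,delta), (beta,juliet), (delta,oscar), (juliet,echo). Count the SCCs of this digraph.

{beta, echo, golf, delta, oscar, juliet} are all mutually reachable — one SCC of size 6.
That gives 1 strongly connected component.

1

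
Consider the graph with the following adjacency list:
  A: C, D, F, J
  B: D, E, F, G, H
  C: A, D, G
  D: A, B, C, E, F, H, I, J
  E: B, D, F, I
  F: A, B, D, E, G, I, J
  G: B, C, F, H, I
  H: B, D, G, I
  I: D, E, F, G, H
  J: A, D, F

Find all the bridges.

none

The edges on the cycle D-I-F-E-D are not bridges since each lies on that cycle.
Every edge lies on some cycle, so there are no bridges.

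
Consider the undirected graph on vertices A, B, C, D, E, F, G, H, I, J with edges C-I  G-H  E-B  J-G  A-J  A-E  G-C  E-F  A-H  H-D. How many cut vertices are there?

5

Removing A increases the component count from 1 to 2, so A is a cut vertex.
Removing C increases the component count from 1 to 2, so C is a cut vertex.
Removing E increases the component count from 1 to 3, so E is a cut vertex.
Likewise G, H are cut vertices.
By contrast removing I leaves 1 component; it is not a cut vertex. No other vertex is a cut vertex either.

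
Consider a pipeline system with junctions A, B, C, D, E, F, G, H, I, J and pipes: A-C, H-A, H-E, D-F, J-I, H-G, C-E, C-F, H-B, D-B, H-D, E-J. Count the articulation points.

Removing E increases the component count from 1 to 2, so E is a cut vertex.
Removing H increases the component count from 1 to 2, so H is a cut vertex.
Removing J increases the component count from 1 to 2, so J is a cut vertex.
By contrast removing A leaves 1 component; it is not a cut vertex. No other vertex is a cut vertex either.

3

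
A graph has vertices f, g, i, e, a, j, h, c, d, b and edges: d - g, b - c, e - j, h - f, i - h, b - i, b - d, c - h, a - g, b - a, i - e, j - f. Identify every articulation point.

Removing b increases the component count from 1 to 2, so b is a cut vertex.
By contrast removing e leaves 1 component; it is not a cut vertex. No other vertex is a cut vertex either.

b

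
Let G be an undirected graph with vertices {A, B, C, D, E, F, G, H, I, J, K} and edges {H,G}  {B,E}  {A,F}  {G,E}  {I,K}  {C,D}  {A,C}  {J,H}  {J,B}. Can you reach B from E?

Yes

From E we can reach B, E, G, H, J, which includes B.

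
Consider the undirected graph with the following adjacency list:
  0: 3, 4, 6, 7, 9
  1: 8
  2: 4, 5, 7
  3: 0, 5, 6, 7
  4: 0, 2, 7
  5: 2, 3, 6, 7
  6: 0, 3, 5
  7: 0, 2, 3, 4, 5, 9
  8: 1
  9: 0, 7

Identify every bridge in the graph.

1-8

The edges on the cycle 7-3-0-7 are not bridges since each lies on that cycle.
But removing 8-1 disconnects 8 from 1 — this is a bridge.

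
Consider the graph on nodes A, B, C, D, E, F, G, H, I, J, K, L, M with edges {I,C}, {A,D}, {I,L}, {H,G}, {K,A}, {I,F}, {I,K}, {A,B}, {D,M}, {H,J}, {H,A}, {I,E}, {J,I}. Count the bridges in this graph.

The edges on the cycle H-J-I-K-A-H are not bridges since each lies on that cycle.
But removing I - F disconnects I from F; removing I - E disconnects I from E; removing I - L disconnects I from L; removing H - G disconnects H from G — these are bridges.
In total 8 edges are bridges.

8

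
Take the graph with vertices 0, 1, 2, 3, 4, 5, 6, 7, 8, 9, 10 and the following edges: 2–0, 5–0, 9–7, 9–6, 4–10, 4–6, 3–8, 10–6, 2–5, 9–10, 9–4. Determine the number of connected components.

4

1 is isolated — a component by itself.
Starting from 3 we can reach 3, 8. That is one component of size 2.
Starting from 0 we can reach 0, 2, 5. That is one component of size 3.
Starting from 4 we can reach 4, 6, 7, 9, 10. That is one component of size 5.
Total: 4 components.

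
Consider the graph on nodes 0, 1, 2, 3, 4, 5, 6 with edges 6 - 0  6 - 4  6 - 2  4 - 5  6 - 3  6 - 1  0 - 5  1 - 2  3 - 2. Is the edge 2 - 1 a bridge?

No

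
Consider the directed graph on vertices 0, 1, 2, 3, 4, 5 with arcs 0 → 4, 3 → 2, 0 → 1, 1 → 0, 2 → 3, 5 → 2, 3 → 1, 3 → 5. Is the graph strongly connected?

No

There is no directed path from 1 to 5, so the graph is not strongly connected.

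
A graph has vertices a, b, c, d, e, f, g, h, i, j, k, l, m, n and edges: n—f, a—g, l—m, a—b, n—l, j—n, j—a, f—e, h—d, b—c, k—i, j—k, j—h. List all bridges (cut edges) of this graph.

removing l—m disconnects l from m; removing j—n disconnects j from n; removing e—f disconnects e from f; removing j—k disconnects j from k — these are bridges.
In total 13 edges are bridges.

a-b, a-g, a-j, b-c, d-h, e-f, f-n, h-j, i-k, j-k, j-n, l-m, l-n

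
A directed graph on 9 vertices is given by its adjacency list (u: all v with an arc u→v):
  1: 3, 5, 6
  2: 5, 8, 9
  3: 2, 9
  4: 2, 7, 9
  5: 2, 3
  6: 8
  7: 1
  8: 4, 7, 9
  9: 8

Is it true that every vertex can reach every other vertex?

From 3 we can reach every vertex (1, 2, 3, 4, 5, 6, 7, 8, 9), and every vertex can reach 3 (1, 2, 3, 4, 5, 6, 7, 8, 9). So the whole graph is one strongly connected component.

Yes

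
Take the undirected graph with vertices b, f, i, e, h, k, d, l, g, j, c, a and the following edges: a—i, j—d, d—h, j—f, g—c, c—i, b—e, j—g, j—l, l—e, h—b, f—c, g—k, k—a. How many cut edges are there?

0

The edges on the cycle j-d-h-b-e-l-j are not bridges since each lies on that cycle.
Every edge lies on some cycle, so there are no bridges.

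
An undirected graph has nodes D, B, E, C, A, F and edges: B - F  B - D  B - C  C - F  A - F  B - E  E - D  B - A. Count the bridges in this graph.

0

The edges on the cycle B-E-D-B are not bridges since each lies on that cycle.
Every edge lies on some cycle, so there are no bridges.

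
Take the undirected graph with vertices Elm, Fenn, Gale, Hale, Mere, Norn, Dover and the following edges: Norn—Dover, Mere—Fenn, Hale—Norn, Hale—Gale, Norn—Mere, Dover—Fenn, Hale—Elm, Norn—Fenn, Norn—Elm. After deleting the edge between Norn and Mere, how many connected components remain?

1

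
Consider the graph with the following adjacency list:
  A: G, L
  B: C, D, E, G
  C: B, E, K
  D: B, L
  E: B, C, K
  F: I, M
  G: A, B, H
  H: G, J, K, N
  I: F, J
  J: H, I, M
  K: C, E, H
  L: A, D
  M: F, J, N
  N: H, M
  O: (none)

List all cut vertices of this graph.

H

Removing H increases the component count from 2 to 3, so H is a cut vertex.
By contrast removing J leaves 2 components; it is not a cut vertex. No other vertex is a cut vertex either.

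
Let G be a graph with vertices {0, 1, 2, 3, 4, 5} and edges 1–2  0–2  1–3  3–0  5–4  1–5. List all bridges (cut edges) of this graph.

The edges on the cycle 1-3-0-2-1 are not bridges since each lies on that cycle.
But removing 5–4 disconnects 5 from 4; removing 1–5 disconnects 1 from 5 — these are bridges.

1-5, 4-5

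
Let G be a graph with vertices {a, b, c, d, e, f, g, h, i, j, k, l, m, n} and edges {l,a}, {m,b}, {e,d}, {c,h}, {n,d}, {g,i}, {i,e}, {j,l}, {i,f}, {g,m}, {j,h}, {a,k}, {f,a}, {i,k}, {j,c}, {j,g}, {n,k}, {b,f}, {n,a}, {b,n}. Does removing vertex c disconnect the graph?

Deleting c leaves 1 component (was 1) (its neighbors h, j remain connected to each other), so c is not a cut vertex.

No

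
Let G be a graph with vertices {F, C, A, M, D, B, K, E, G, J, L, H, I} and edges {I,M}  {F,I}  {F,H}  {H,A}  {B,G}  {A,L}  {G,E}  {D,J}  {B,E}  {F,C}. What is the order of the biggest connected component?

7

K is isolated — a component by itself.
Starting from D we can reach D, J. That is one component of size 2.
Starting from B we can reach B, E, G. That is one component of size 3.
Starting from A we can reach A, C, F, H, I, L, M. That is one component of size 7.
The largest has 7 vertices.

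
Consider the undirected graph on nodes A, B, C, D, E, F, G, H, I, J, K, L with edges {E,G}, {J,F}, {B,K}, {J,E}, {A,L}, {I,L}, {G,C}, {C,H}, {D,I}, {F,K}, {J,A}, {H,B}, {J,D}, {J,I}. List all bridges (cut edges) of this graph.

none

The edges on the cycle J-E-G-C-H-B-K-F-J are not bridges since each lies on that cycle.
Every edge lies on some cycle, so there are no bridges.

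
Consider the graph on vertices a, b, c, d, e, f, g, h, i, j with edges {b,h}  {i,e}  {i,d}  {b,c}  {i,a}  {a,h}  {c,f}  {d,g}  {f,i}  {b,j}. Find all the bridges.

b-j, d-g, d-i, e-i

The edges on the cycle b-c-f-i-a-h-b are not bridges since each lies on that cycle.
But removing i - d disconnects i from d; removing g - d disconnects g from d; removing i - e disconnects i from e; removing b - j disconnects b from j — these are bridges.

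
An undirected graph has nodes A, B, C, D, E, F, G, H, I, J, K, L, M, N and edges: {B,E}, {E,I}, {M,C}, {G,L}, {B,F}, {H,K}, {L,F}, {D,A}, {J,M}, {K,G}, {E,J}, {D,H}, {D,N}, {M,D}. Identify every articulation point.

D, E, M

Removing D increases the component count from 1 to 3, so D is a cut vertex.
Removing E increases the component count from 1 to 2, so E is a cut vertex.
Removing M increases the component count from 1 to 2, so M is a cut vertex.
By contrast removing J leaves 1 component; it is not a cut vertex. No other vertex is a cut vertex either.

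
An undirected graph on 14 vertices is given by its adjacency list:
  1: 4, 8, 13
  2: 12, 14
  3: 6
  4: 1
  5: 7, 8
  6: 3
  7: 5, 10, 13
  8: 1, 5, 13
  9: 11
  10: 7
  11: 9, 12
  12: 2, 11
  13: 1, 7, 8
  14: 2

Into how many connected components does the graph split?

Starting from 3 we can reach 3, 6. That is one component of size 2.
Starting from 2 we can reach 2, 9, 11, 12, 14. That is one component of size 5.
Starting from 1 we can reach 1, 4, 5, 7, 8, 10, 13. That is one component of size 7.
Total: 3 components.

3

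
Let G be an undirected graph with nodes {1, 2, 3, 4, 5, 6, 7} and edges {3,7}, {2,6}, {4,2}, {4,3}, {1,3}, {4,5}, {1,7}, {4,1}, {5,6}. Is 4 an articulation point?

Yes

Deleting 4 raises the number of components from 1 to 2, so 4 is a cut vertex.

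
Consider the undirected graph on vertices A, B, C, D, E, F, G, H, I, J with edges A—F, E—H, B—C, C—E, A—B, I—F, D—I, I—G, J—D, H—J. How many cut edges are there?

1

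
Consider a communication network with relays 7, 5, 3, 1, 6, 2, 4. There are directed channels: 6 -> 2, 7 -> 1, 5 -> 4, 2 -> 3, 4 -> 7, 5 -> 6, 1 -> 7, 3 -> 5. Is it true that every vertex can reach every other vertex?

There is no directed path from 4 to 5, so the graph is not strongly connected.

No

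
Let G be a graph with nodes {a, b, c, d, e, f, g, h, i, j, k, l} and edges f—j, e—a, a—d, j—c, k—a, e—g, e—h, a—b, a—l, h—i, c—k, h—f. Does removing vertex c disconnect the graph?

No

Deleting c leaves 1 component (was 1) (its neighbors j, k remain connected to each other), so c is not a cut vertex.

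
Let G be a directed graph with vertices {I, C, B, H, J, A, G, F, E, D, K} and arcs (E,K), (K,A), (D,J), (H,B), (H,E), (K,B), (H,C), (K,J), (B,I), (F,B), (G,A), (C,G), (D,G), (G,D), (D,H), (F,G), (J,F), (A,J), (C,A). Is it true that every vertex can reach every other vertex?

There is no directed path from I to D, so the graph is not strongly connected.

No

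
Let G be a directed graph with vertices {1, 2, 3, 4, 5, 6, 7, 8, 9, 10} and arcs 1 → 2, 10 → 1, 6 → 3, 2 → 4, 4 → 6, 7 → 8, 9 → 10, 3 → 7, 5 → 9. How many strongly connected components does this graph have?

{9} is an SCC by itself.
{2} is an SCC by itself.
{10} is an SCC by itself.
{3} is an SCC by itself.
{1} is an SCC by itself.
(and 5 more singleton SCCs)
That gives 10 strongly connected components.

10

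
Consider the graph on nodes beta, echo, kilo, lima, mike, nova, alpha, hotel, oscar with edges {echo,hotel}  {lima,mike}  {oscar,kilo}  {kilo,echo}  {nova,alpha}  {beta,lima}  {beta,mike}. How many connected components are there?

Starting from nova we can reach nova, alpha. That is one component of size 2.
Starting from beta we can reach beta, lima, mike. That is one component of size 3.
Starting from echo we can reach echo, kilo, hotel, oscar. That is one component of size 4.
Total: 3 components.

3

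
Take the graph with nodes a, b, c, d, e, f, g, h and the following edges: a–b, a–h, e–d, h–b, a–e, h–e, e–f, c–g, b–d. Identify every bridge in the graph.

c-g, e-f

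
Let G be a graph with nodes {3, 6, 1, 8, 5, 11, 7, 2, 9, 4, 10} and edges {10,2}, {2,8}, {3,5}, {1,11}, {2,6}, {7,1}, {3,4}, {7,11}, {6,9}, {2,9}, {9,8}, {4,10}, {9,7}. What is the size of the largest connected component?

Starting from 1 we can reach 1, 2, 3, 4, 5, 6, 7, 8, 9, 10, 11. That is one component of size 11.
The largest has 11 vertices.

11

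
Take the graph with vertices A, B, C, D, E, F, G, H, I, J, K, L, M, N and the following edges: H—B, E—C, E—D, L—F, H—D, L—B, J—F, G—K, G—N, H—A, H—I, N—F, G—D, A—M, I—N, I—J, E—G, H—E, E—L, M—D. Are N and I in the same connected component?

Yes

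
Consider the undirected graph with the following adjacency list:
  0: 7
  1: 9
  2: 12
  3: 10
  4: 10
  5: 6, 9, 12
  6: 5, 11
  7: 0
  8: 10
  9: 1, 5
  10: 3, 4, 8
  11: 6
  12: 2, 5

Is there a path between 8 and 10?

Yes

From 8 we can reach 3, 4, 8, 10, which includes 10.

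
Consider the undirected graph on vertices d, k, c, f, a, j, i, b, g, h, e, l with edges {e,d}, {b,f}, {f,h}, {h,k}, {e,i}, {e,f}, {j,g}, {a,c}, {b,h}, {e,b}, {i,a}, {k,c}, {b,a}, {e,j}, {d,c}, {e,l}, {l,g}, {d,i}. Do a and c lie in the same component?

Yes

From a we can reach a, b, c, d, e, f, g, h, i, j, k, l, which includes c.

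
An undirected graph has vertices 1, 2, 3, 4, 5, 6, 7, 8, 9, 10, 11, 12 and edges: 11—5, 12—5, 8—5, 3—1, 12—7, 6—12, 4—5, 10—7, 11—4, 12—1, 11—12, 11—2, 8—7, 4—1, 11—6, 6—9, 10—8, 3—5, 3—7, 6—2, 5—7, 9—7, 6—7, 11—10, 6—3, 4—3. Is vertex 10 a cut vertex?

Deleting 10 leaves 1 component (was 1) (its neighbors 7, 8, 11 remain connected to each other), so 10 is not a cut vertex.

No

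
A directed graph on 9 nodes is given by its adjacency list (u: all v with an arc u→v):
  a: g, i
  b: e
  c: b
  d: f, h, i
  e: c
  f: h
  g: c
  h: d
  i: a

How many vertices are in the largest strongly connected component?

{b, c, e} are all mutually reachable — one SCC of size 3.
{d, f, h} are all mutually reachable — one SCC of size 3.
{a, i} are all mutually reachable — one SCC of size 2.
{g} is an SCC by itself.
The largest has 3 vertices.

3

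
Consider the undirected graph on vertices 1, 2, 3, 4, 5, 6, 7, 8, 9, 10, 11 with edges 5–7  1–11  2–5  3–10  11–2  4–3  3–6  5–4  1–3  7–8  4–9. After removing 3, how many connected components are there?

With 3 gone, the remaining components are: {10}; {6}; {1, 2, 4, 5, 7, 8, 9, 11}.
That is 3 components.

3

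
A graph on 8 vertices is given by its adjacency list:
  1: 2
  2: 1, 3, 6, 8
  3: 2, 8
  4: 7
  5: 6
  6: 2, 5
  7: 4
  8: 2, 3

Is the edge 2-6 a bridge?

Yes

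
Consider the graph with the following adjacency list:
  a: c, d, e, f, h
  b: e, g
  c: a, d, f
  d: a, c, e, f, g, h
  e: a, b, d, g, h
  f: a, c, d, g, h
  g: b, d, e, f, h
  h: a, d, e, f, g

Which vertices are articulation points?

none

Removing e, for instance, still leaves 1 component. No single vertex removal increases the component count — the graph has no articulation points.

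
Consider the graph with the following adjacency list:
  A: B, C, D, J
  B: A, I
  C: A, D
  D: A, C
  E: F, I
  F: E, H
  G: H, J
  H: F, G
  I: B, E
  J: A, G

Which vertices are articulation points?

A

Removing A increases the component count from 1 to 2, so A is a cut vertex.
By contrast removing F leaves 1 component; it is not a cut vertex. No other vertex is a cut vertex either.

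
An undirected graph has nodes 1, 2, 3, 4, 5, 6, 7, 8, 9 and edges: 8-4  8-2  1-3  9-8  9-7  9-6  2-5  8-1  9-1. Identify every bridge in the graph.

The edges on the cycle 9-8-1-9 are not bridges since each lies on that cycle.
But removing 8-4 disconnects 8 from 4; removing 9-7 disconnects 9 from 7; removing 9-6 disconnects 9 from 6; removing 5-2 disconnects 5 from 2 — these are bridges.
In total 6 edges are bridges.

1-3, 2-5, 2-8, 4-8, 6-9, 7-9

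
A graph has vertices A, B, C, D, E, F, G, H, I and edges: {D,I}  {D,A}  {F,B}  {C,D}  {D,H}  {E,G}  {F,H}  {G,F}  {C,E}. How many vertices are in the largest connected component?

Starting from A we can reach A, B, C, D, E, F, G, H, I. That is one component of size 9.
The largest has 9 vertices.

9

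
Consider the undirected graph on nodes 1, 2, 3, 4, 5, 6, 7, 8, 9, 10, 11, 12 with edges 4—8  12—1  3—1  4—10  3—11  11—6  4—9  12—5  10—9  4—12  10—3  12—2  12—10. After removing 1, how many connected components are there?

With 1 gone, the remaining components are: {7}; {2, 3, 4, 5, 6, 8, 9, 10, 11, 12}.
That is 2 components.

2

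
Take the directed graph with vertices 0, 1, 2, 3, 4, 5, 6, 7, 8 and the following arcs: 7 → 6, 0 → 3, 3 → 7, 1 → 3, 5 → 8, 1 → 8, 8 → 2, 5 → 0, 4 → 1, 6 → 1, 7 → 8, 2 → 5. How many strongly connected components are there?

{0, 1, 2, 3, 5, 6, 7, 8} are all mutually reachable — one SCC of size 8.
{4} is an SCC by itself.
That gives 2 strongly connected components.

2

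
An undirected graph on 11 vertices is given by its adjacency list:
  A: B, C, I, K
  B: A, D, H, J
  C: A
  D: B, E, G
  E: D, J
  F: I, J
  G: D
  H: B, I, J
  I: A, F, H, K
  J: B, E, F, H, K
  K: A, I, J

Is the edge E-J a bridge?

No

After removing E-J, the path E-D-B-J still connects them, so the edge is not a bridge.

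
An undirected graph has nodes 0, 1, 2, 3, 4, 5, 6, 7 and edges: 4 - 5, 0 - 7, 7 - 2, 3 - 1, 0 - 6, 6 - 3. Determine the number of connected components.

2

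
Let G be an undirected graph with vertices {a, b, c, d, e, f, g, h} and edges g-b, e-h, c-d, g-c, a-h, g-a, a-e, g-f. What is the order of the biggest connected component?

8

Starting from a we can reach a, b, c, d, e, f, g, h. That is one component of size 8.
The largest has 8 vertices.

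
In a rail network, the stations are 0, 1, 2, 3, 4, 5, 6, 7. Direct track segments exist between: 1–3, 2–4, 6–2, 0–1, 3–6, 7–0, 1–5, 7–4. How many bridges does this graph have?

The edges on the cycle 7-0-1-3-6-2-4-7 are not bridges since each lies on that cycle.
But removing 1–5 disconnects 1 from 5 — this is a bridge.

1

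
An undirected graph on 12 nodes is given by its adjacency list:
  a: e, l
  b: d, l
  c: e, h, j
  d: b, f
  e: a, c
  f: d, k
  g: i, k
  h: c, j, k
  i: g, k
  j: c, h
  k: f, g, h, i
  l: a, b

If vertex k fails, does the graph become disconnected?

Deleting k raises the number of components from 1 to 2, so k is a cut vertex.

Yes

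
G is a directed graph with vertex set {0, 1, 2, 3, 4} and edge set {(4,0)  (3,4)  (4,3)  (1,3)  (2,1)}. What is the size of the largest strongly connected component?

2

{3, 4} are all mutually reachable — one SCC of size 2.
{2} is an SCC by itself.
{1} is an SCC by itself.
{0} is an SCC by itself.
The largest has 2 vertices.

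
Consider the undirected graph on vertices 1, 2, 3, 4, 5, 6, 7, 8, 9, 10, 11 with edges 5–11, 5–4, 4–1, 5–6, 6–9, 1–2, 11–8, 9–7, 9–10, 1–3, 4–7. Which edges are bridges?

1-2, 1-3, 1-4, 10-9, 11-5, 11-8

The edges on the cycle 5-6-9-7-4-5 are not bridges since each lies on that cycle.
But removing 1–4 disconnects 1 from 4; removing 2–1 disconnects 2 from 1; removing 8–11 disconnects 8 from 11; removing 5–11 disconnects 5 from 11 — these are bridges.
In total 6 edges are bridges.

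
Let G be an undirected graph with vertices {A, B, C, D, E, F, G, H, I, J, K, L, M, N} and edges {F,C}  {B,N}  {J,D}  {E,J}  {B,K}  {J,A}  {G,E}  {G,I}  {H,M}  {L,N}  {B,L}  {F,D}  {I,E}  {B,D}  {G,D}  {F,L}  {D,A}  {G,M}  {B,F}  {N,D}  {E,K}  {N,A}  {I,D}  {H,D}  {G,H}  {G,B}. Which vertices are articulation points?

F

Removing F increases the component count from 1 to 2, so F is a cut vertex.
By contrast removing C leaves 1 component; it is not a cut vertex. No other vertex is a cut vertex either.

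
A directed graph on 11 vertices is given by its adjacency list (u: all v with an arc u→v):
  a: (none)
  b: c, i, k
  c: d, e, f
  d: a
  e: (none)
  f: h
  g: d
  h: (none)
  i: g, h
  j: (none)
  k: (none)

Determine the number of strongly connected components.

11

{a} is an SCC by itself.
{k} is an SCC by itself.
{g} is an SCC by itself.
{c} is an SCC by itself.
{d} is an SCC by itself.
(and 6 more singleton SCCs)
That gives 11 strongly connected components.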